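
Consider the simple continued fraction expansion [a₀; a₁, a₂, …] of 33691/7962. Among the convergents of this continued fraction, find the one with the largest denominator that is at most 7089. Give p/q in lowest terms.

5539/1309

a_0 = 4: 4/1  (≤ bound)
a_1 = 4: 17/4  (≤ bound)
a_2 = 3: 55/13  (≤ bound)
a_3 = 8: 457/108  (≤ bound)
a_4 = 12: 5539/1309  (≤ bound)
a_5 = 6: 33691/7962  (> 7089, stop)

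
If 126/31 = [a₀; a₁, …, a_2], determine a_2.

126 = 4·31 + 2, so a_0 = 4
31 = 15·2 + 1, so a_1 = 15
2 = 2·1 + 0, so a_2 = 2

2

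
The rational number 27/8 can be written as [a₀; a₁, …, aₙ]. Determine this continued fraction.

[3; 2, 1, 2]

Run the Euclidean algorithm, recording each quotient:
27 = 3·8 + 3, so a_0 = 3
8 = 2·3 + 2, so a_1 = 2
3 = 1·2 + 1, so a_2 = 1
2 = 2·1 + 0, so a_3 = 2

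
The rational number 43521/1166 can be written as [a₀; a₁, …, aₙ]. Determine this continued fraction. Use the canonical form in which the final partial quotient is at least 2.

[37; 3, 13, 14, 2]

⌊43521/1166⌋ = 37, remainder 379
⌊1166/379⌋ = 3, remainder 29
⌊379/29⌋ = 13, remainder 2
⌊29/2⌋ = 14, remainder 1
⌊2/1⌋ = 2, remainder 0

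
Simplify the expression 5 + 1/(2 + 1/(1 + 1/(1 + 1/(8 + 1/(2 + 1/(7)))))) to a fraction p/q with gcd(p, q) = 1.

3669/680

Starting at the tail and folding back:
Start with 7.
2 + 1/(7/1) = 2 + 1/7 = 15/7
8 + 1/(15/7) = 8 + 7/15 = 127/15
1 + 1/(127/15) = 1 + 15/127 = 142/127
1 + 1/(142/127) = 1 + 127/142 = 269/142
2 + 1/(269/142) = 2 + 142/269 = 680/269
5 + 1/(680/269) = 5 + 269/680 = 3669/680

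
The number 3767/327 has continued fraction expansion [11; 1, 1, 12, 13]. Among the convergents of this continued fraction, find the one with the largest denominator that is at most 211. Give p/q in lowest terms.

List convergents until the denominator exceeds the bound:
a_0 = 11: 11/1  (≤ bound)
a_1 = 1: 12/1  (≤ bound)
a_2 = 1: 23/2  (≤ bound)
a_3 = 12: 288/25  (≤ bound)
a_4 = 13: 3767/327  (> 211, stop)

288/25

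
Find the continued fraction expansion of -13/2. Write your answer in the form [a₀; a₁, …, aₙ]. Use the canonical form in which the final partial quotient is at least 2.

[-7; 2]

⌊-13/2⌋ = -7, remainder 1
⌊2/1⌋ = 2, remainder 0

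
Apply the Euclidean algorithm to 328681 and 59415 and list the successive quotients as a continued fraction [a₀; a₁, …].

⌊328681/59415⌋ = 5, remainder 31606
⌊59415/31606⌋ = 1, remainder 27809
⌊31606/27809⌋ = 1, remainder 3797
⌊27809/3797⌋ = 7, remainder 1230
⌊3797/1230⌋ = 3, remainder 107
⌊1230/107⌋ = 11, remainder 53
⌊107/53⌋ = 2, remainder 1
⌊53/1⌋ = 53, remainder 0

[5; 1, 1, 7, 3, 11, 2, 53]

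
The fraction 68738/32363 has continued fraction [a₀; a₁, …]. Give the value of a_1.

8

68738 ÷ 32363 → quotient 2, remainder 4012
32363 ÷ 4012 → quotient 8, remainder 267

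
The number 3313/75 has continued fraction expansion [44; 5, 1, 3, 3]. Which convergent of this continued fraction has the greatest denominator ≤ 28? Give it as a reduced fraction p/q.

a_0 = 44: 44/1  (≤ bound)
a_1 = 5: 221/5  (≤ bound)
a_2 = 1: 265/6  (≤ bound)
a_3 = 3: 1016/23  (≤ bound)
a_4 = 3: 3313/75  (> 28, stop)

1016/23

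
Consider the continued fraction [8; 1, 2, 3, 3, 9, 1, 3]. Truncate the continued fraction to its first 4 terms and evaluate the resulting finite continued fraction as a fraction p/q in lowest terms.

Compute successive convergents:
a_0 = 8: 8/1
a_1 = 1: 9/1
a_2 = 2: 26/3
a_3 = 3: 87/10

87/10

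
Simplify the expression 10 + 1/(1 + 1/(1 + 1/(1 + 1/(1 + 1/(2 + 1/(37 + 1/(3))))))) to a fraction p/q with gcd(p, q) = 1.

Compute successive convergents:
a_0 = 10: 10/1
a_1 = 1: 11/1
a_2 = 1: 21/2
a_3 = 1: 32/3
a_4 = 1: 53/5
a_5 = 2: 138/13
a_6 = 37: 5159/486
a_7 = 3: 15615/1471

15615/1471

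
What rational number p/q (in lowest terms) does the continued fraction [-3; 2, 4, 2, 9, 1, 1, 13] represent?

Use the convergent recurrence hₖ = aₖ·hₖ₋₁ + hₖ₋₂ (and likewise for the denominators kₖ):
a_0 = -3: -3/1
a_1 = 2: -5/2
a_2 = 4: -23/9
a_3 = 2: -51/20
a_4 = 9: -482/189
a_5 = 1: -533/209
a_6 = 1: -1015/398
a_7 = 13: -13728/5383

-13728/5383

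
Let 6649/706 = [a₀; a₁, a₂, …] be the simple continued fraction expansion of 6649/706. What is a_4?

1

6649 = 9·706 + 295, so a_0 = 9
706 = 2·295 + 116, so a_1 = 2
295 = 2·116 + 63, so a_2 = 2
116 = 1·63 + 53, so a_3 = 1
63 = 1·53 + 10, so a_4 = 1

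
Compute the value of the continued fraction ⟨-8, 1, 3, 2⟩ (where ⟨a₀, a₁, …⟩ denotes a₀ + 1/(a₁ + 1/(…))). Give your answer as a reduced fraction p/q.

-65/9

Use the convergent recurrence hₖ = aₖ·hₖ₋₁ + hₖ₋₂ (and likewise for the denominators kₖ):
a_0 = -8: -8/1
a_1 = 1: -7/1
a_2 = 3: -29/4
a_3 = 2: -65/9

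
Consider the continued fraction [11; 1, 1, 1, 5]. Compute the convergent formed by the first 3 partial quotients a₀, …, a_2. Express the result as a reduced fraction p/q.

Build up convergents one term at a time:
a_0 = 11: 11/1
a_1 = 1: 12/1
a_2 = 1: 23/2

23/2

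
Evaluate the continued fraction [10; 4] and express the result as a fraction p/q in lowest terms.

Start with 4.
10 + 1/(4/1) = 10 + 1/4 = 41/4

41/4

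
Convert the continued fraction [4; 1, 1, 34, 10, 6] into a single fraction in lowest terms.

19025/4221

Work from the innermost term outward:
Start with 6.
10 + 1/(6/1) = 10 + 1/6 = 61/6
34 + 1/(61/6) = 34 + 6/61 = 2080/61
1 + 1/(2080/61) = 1 + 61/2080 = 2141/2080
1 + 1/(2141/2080) = 1 + 2080/2141 = 4221/2141
4 + 1/(4221/2141) = 4 + 2141/4221 = 19025/4221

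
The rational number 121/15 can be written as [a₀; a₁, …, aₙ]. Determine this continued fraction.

[8; 15]

121 = 8·15 + 1, so a_0 = 8
15 = 15·1 + 0, so a_1 = 15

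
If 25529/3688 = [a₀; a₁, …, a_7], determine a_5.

1

⌊25529/3688⌋ = 6, remainder 3401
⌊3688/3401⌋ = 1, remainder 287
⌊3401/287⌋ = 11, remainder 244
⌊287/244⌋ = 1, remainder 43
⌊244/43⌋ = 5, remainder 29
⌊43/29⌋ = 1, remainder 14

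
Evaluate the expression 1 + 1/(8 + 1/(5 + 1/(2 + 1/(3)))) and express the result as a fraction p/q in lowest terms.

Use the convergent recurrence hₖ = aₖ·hₖ₋₁ + hₖ₋₂ (and likewise for the denominators kₖ):
a_0 = 1: 1/1
a_1 = 8: 9/8
a_2 = 5: 46/41
a_3 = 2: 101/90
a_4 = 3: 349/311

349/311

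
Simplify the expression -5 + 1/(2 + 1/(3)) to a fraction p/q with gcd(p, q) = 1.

-32/7

Work from the innermost term outward:
Start with 3.
2 + 1/(3/1) = 2 + 1/3 = 7/3
-5 + 1/(7/3) = -5 + 3/7 = -32/7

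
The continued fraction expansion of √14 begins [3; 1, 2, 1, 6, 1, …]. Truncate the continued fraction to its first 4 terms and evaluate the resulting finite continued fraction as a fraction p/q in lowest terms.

Start with 1.
2 + 1/(1/1) = 2 + 1/1 = 3/1
1 + 1/(3/1) = 1 + 1/3 = 4/3
3 + 1/(4/3) = 3 + 3/4 = 15/4

15/4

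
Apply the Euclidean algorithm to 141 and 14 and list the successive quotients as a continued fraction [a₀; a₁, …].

Run the Euclidean algorithm, recording each quotient:
⌊141/14⌋ = 10, remainder 1
⌊14/1⌋ = 14, remainder 0

[10; 14]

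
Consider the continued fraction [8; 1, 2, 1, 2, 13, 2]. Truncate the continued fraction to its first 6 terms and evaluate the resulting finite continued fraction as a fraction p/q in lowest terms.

Use the convergent recurrence hₖ = aₖ·hₖ₋₁ + hₖ₋₂ (and likewise for the denominators kₖ):
a_0 = 8: 8/1
a_1 = 1: 9/1
a_2 = 2: 26/3
a_3 = 1: 35/4
a_4 = 2: 96/11
a_5 = 13: 1283/147

1283/147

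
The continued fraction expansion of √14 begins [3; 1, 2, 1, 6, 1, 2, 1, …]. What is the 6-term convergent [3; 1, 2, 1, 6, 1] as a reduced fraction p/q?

116/31

Work from the innermost term outward:
Start with 1.
6 + 1/(1/1) = 6 + 1/1 = 7/1
1 + 1/(7/1) = 1 + 1/7 = 8/7
2 + 1/(8/7) = 2 + 7/8 = 23/8
1 + 1/(23/8) = 1 + 8/23 = 31/23
3 + 1/(31/23) = 3 + 23/31 = 116/31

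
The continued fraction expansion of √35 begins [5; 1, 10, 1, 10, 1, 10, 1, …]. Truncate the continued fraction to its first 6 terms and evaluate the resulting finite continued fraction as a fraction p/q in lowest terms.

Build up convergents one term at a time:
a_0 = 5: 5/1
a_1 = 1: 6/1
a_2 = 10: 65/11
a_3 = 1: 71/12
a_4 = 10: 775/131
a_5 = 1: 846/143

846/143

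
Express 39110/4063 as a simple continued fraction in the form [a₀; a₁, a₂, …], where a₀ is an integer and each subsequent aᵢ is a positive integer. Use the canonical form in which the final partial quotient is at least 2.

39110 = 9·4063 + 2543, so a_0 = 9
4063 = 1·2543 + 1520, so a_1 = 1
2543 = 1·1520 + 1023, so a_2 = 1
1520 = 1·1023 + 497, so a_3 = 1
1023 = 2·497 + 29, so a_4 = 2
497 = 17·29 + 4, so a_5 = 17
29 = 7·4 + 1, so a_6 = 7
4 = 4·1 + 0, so a_7 = 4

[9; 1, 1, 1, 2, 17, 7, 4]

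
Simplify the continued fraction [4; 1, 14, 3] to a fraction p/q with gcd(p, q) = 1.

227/46

Start with 3.
14 + 1/(3/1) = 14 + 1/3 = 43/3
1 + 1/(43/3) = 1 + 3/43 = 46/43
4 + 1/(46/43) = 4 + 43/46 = 227/46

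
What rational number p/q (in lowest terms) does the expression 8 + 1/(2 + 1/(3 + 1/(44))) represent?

Collapse the nested fraction from the inside out:
Start with 44.
3 + 1/(44/1) = 3 + 1/44 = 133/44
2 + 1/(133/44) = 2 + 44/133 = 310/133
8 + 1/(310/133) = 8 + 133/310 = 2613/310

2613/310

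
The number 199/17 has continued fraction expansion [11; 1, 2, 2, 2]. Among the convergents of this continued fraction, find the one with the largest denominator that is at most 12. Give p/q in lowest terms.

82/7

a_0 = 11: 11/1  (≤ bound)
a_1 = 1: 12/1  (≤ bound)
a_2 = 2: 35/3  (≤ bound)
a_3 = 2: 82/7  (≤ bound)
a_4 = 2: 199/17  (> 12, stop)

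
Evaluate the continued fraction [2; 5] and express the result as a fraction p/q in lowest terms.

11/5

Compute successive convergents:
a_0 = 2: 2/1
a_1 = 5: 11/5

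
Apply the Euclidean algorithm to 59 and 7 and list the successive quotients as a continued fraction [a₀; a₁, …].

59 ÷ 7 → quotient 8, remainder 3
7 ÷ 3 → quotient 2, remainder 1
3 ÷ 1 → quotient 3, remainder 0

[8; 2, 3]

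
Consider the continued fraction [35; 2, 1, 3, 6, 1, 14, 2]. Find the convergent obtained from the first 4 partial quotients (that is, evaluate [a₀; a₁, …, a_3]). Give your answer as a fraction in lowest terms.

389/11

Start with 3.
1 + 1/(3/1) = 1 + 1/3 = 4/3
2 + 1/(4/3) = 2 + 3/4 = 11/4
35 + 1/(11/4) = 35 + 4/11 = 389/11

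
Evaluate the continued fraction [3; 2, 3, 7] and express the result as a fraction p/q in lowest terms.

175/51

Start with 7.
3 + 1/(7/1) = 3 + 1/7 = 22/7
2 + 1/(22/7) = 2 + 7/22 = 51/22
3 + 1/(51/22) = 3 + 22/51 = 175/51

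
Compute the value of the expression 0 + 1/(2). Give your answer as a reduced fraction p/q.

a_0 = 0: 0/1
a_1 = 2: 1/2

1/2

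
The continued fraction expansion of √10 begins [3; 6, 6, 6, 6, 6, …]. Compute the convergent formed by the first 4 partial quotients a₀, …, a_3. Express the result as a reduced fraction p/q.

Start with 6.
6 + 1/(6/1) = 6 + 1/6 = 37/6
6 + 1/(37/6) = 6 + 6/37 = 228/37
3 + 1/(228/37) = 3 + 37/228 = 721/228

721/228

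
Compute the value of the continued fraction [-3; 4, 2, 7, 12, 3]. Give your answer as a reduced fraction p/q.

-6957/2506

Start with 3.
12 + 1/(3/1) = 12 + 1/3 = 37/3
7 + 1/(37/3) = 7 + 3/37 = 262/37
2 + 1/(262/37) = 2 + 37/262 = 561/262
4 + 1/(561/262) = 4 + 262/561 = 2506/561
-3 + 1/(2506/561) = -3 + 561/2506 = -6957/2506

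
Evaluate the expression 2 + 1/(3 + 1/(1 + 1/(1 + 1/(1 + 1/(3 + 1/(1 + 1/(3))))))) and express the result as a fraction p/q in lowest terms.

439/193

Start with 3.
1 + 1/(3/1) = 1 + 1/3 = 4/3
3 + 1/(4/3) = 3 + 3/4 = 15/4
1 + 1/(15/4) = 1 + 4/15 = 19/15
1 + 1/(19/15) = 1 + 15/19 = 34/19
1 + 1/(34/19) = 1 + 19/34 = 53/34
3 + 1/(53/34) = 3 + 34/53 = 193/53
2 + 1/(193/53) = 2 + 53/193 = 439/193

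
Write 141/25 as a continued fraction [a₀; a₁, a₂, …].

Apply division with remainder until the remainder is 0:
141 = 5·25 + 16, so a_0 = 5
25 = 1·16 + 9, so a_1 = 1
16 = 1·9 + 7, so a_2 = 1
9 = 1·7 + 2, so a_3 = 1
7 = 3·2 + 1, so a_4 = 3
2 = 2·1 + 0, so a_5 = 2

[5; 1, 1, 1, 3, 2]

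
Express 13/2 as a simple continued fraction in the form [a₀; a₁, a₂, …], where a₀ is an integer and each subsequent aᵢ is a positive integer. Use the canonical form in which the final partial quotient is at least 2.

[6; 2]

⌊13/2⌋ = 6, remainder 1
⌊2/1⌋ = 2, remainder 0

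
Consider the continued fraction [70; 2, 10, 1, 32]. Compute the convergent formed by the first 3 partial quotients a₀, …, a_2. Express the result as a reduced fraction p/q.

Start with 10.
2 + 1/(10/1) = 2 + 1/10 = 21/10
70 + 1/(21/10) = 70 + 10/21 = 1480/21

1480/21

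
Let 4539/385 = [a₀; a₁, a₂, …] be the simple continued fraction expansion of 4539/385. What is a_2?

4539 = 11·385 + 304, so a_0 = 11
385 = 1·304 + 81, so a_1 = 1
304 = 3·81 + 61, so a_2 = 3

3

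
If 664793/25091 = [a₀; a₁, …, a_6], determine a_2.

⌊664793/25091⌋ = 26, remainder 12427
⌊25091/12427⌋ = 2, remainder 237
⌊12427/237⌋ = 52, remainder 103

52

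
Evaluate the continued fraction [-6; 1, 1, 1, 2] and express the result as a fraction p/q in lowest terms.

Compute successive convergents:
a_0 = -6: -6/1
a_1 = 1: -5/1
a_2 = 1: -11/2
a_3 = 1: -16/3
a_4 = 2: -43/8

-43/8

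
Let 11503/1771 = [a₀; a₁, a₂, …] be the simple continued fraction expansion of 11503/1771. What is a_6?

3

Repeatedly divide and take the remainder:
11503 ÷ 1771 → quotient 6, remainder 877
1771 ÷ 877 → quotient 2, remainder 17
877 ÷ 17 → quotient 51, remainder 10
17 ÷ 10 → quotient 1, remainder 7
10 ÷ 7 → quotient 1, remainder 3
7 ÷ 3 → quotient 2, remainder 1
3 ÷ 1 → quotient 3, remainder 0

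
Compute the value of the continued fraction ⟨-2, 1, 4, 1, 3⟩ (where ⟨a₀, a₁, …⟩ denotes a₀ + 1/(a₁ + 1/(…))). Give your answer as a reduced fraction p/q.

-27/23

a_0 = -2: -2/1
a_1 = 1: -1/1
a_2 = 4: -6/5
a_3 = 1: -7/6
a_4 = 3: -27/23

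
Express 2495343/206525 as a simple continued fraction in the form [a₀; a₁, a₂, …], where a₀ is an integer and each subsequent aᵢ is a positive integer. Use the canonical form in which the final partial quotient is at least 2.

Run the Euclidean algorithm, recording each quotient:
2495343 ÷ 206525 → quotient 12, remainder 17043
206525 ÷ 17043 → quotient 12, remainder 2009
17043 ÷ 2009 → quotient 8, remainder 971
2009 ÷ 971 → quotient 2, remainder 67
971 ÷ 67 → quotient 14, remainder 33
67 ÷ 33 → quotient 2, remainder 1
33 ÷ 1 → quotient 33, remainder 0

[12; 12, 8, 2, 14, 2, 33]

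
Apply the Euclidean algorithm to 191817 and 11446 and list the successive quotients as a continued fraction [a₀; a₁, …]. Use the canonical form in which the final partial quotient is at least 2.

⌊191817/11446⌋ = 16, remainder 8681
⌊11446/8681⌋ = 1, remainder 2765
⌊8681/2765⌋ = 3, remainder 386
⌊2765/386⌋ = 7, remainder 63
⌊386/63⌋ = 6, remainder 8
⌊63/8⌋ = 7, remainder 7
⌊8/7⌋ = 1, remainder 1
⌊7/1⌋ = 7, remainder 0

[16; 1, 3, 7, 6, 7, 1, 7]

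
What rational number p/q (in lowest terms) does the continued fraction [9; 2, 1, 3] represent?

a_0 = 9: 9/1
a_1 = 2: 19/2
a_2 = 1: 28/3
a_3 = 3: 103/11

103/11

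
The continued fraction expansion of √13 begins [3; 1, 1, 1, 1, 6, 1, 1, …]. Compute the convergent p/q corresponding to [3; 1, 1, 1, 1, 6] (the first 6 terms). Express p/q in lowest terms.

Collapse the nested fraction from the inside out:
Start with 6.
1 + 1/(6/1) = 1 + 1/6 = 7/6
1 + 1/(7/6) = 1 + 6/7 = 13/7
1 + 1/(13/7) = 1 + 7/13 = 20/13
1 + 1/(20/13) = 1 + 13/20 = 33/20
3 + 1/(33/20) = 3 + 20/33 = 119/33

119/33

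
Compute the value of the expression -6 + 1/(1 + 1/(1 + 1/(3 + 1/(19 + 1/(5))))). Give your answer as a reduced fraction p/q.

Start with 5.
19 + 1/(5/1) = 19 + 1/5 = 96/5
3 + 1/(96/5) = 3 + 5/96 = 293/96
1 + 1/(293/96) = 1 + 96/293 = 389/293
1 + 1/(389/293) = 1 + 293/389 = 682/389
-6 + 1/(682/389) = -6 + 389/682 = -3703/682

-3703/682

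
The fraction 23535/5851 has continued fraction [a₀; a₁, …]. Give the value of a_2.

Apply division with remainder until the remainder is 0:
23535 = 4·5851 + 131, so a_0 = 4
5851 = 44·131 + 87, so a_1 = 44
131 = 1·87 + 44, so a_2 = 1

1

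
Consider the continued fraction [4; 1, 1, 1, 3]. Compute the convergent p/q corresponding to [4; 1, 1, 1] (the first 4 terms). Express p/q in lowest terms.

Start with 1.
1 + 1/(1/1) = 1 + 1/1 = 2/1
1 + 1/(2/1) = 1 + 1/2 = 3/2
4 + 1/(3/2) = 4 + 2/3 = 14/3

14/3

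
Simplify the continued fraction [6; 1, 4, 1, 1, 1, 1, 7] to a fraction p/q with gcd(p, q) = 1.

1453/213

Build up convergents one term at a time:
a_0 = 6: 6/1
a_1 = 1: 7/1
a_2 = 4: 34/5
a_3 = 1: 41/6
a_4 = 1: 75/11
a_5 = 1: 116/17
a_6 = 1: 191/28
a_7 = 7: 1453/213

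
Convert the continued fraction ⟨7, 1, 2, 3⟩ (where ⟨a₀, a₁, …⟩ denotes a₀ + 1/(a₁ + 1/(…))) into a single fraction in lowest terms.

77/10

Starting at the tail and folding back:
Start with 3.
2 + 1/(3/1) = 2 + 1/3 = 7/3
1 + 1/(7/3) = 1 + 3/7 = 10/7
7 + 1/(10/7) = 7 + 7/10 = 77/10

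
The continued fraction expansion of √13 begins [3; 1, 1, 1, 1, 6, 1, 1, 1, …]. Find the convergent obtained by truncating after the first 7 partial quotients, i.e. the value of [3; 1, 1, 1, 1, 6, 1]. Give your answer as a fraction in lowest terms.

Starting at the tail and folding back:
Start with 1.
6 + 1/(1/1) = 6 + 1/1 = 7/1
1 + 1/(7/1) = 1 + 1/7 = 8/7
1 + 1/(8/7) = 1 + 7/8 = 15/8
1 + 1/(15/8) = 1 + 8/15 = 23/15
1 + 1/(23/15) = 1 + 15/23 = 38/23
3 + 1/(38/23) = 3 + 23/38 = 137/38

137/38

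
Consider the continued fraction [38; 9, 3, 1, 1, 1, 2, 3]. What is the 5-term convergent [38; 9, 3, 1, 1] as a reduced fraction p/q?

a_0 = 38: 38/1
a_1 = 9: 343/9
a_2 = 3: 1067/28
a_3 = 1: 1410/37
a_4 = 1: 2477/65

2477/65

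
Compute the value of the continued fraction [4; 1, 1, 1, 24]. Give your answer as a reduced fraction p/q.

Build up convergents one term at a time:
a_0 = 4: 4/1
a_1 = 1: 5/1
a_2 = 1: 9/2
a_3 = 1: 14/3
a_4 = 24: 345/74

345/74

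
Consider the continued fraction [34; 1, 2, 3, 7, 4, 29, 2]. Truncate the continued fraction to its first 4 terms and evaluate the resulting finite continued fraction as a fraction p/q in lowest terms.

Build up convergents one term at a time:
a_0 = 34: 34/1
a_1 = 1: 35/1
a_2 = 2: 104/3
a_3 = 3: 347/10

347/10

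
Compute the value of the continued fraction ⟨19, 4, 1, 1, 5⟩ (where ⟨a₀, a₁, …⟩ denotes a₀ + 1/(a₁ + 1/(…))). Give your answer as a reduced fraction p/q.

Compute successive convergents:
a_0 = 19: 19/1
a_1 = 4: 77/4
a_2 = 1: 96/5
a_3 = 1: 173/9
a_4 = 5: 961/50

961/50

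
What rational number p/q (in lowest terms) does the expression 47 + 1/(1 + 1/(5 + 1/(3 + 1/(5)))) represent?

4832/101

Starting at the tail and folding back:
Start with 5.
3 + 1/(5/1) = 3 + 1/5 = 16/5
5 + 1/(16/5) = 5 + 5/16 = 85/16
1 + 1/(85/16) = 1 + 16/85 = 101/85
47 + 1/(101/85) = 47 + 85/101 = 4832/101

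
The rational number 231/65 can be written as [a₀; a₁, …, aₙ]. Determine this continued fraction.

Repeatedly divide and take the remainder:
⌊231/65⌋ = 3, remainder 36
⌊65/36⌋ = 1, remainder 29
⌊36/29⌋ = 1, remainder 7
⌊29/7⌋ = 4, remainder 1
⌊7/1⌋ = 7, remainder 0

[3; 1, 1, 4, 7]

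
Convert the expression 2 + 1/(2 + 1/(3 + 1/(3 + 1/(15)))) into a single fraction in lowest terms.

857/352

Build up convergents one term at a time:
a_0 = 2: 2/1
a_1 = 2: 5/2
a_2 = 3: 17/7
a_3 = 3: 56/23
a_4 = 15: 857/352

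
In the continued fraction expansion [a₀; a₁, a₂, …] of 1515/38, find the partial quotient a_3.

1

⌊1515/38⌋ = 39, remainder 33
⌊38/33⌋ = 1, remainder 5
⌊33/5⌋ = 6, remainder 3
⌊5/3⌋ = 1, remainder 2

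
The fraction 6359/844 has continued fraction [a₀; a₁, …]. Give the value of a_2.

1

⌊6359/844⌋ = 7, remainder 451
⌊844/451⌋ = 1, remainder 393
⌊451/393⌋ = 1, remainder 58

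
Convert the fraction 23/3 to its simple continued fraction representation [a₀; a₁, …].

[7; 1, 2]

23 = 7·3 + 2, so a_0 = 7
3 = 1·2 + 1, so a_1 = 1
2 = 2·1 + 0, so a_2 = 2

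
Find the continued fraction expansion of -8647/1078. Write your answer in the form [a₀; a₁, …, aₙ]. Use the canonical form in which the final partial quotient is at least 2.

[-9; 1, 45, 1, 6, 1, 2]

Apply division with remainder until the remainder is 0:
-8647 ÷ 1078 → quotient -9, remainder 1055
1078 ÷ 1055 → quotient 1, remainder 23
1055 ÷ 23 → quotient 45, remainder 20
23 ÷ 20 → quotient 1, remainder 3
20 ÷ 3 → quotient 6, remainder 2
3 ÷ 2 → quotient 1, remainder 1
2 ÷ 1 → quotient 2, remainder 0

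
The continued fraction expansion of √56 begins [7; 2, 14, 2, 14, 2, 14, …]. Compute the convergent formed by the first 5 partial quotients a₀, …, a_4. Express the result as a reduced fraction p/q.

Use the convergent recurrence hₖ = aₖ·hₖ₋₁ + hₖ₋₂ (and likewise for the denominators kₖ):
a_0 = 7: 7/1
a_1 = 2: 15/2
a_2 = 14: 217/29
a_3 = 2: 449/60
a_4 = 14: 6503/869

6503/869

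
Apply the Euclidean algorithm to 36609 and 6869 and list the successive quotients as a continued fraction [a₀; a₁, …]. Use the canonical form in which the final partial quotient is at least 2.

⌊36609/6869⌋ = 5, remainder 2264
⌊6869/2264⌋ = 3, remainder 77
⌊2264/77⌋ = 29, remainder 31
⌊77/31⌋ = 2, remainder 15
⌊31/15⌋ = 2, remainder 1
⌊15/1⌋ = 15, remainder 0

[5; 3, 29, 2, 2, 15]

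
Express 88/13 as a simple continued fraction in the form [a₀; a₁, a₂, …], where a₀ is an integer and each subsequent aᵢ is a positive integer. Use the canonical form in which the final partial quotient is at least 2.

Apply division with remainder until the remainder is 0:
88 ÷ 13 → quotient 6, remainder 10
13 ÷ 10 → quotient 1, remainder 3
10 ÷ 3 → quotient 3, remainder 1
3 ÷ 1 → quotient 3, remainder 0

[6; 1, 3, 3]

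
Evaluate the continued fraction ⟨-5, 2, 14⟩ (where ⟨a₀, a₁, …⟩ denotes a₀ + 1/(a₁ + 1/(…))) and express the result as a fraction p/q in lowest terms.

-131/29

Start with 14.
2 + 1/(14/1) = 2 + 1/14 = 29/14
-5 + 1/(29/14) = -5 + 14/29 = -131/29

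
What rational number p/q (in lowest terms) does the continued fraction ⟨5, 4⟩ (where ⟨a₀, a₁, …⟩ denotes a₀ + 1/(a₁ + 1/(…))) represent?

21/4

Collapse the nested fraction from the inside out:
Start with 4.
5 + 1/(4/1) = 5 + 1/4 = 21/4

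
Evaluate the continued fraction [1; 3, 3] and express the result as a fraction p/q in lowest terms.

a_0 = 1: 1/1
a_1 = 3: 4/3
a_2 = 3: 13/10

13/10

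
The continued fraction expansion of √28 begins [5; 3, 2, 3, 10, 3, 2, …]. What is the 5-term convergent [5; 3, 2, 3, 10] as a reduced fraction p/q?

1307/247

a_0 = 5: 5/1
a_1 = 3: 16/3
a_2 = 2: 37/7
a_3 = 3: 127/24
a_4 = 10: 1307/247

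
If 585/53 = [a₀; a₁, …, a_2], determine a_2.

2

585 = 11·53 + 2, so a_0 = 11
53 = 26·2 + 1, so a_1 = 26
2 = 2·1 + 0, so a_2 = 2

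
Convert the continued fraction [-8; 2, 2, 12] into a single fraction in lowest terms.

-471/62

a_0 = -8: -8/1
a_1 = 2: -15/2
a_2 = 2: -38/5
a_3 = 12: -471/62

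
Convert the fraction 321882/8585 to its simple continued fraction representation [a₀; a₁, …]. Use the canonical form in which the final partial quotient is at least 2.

[37; 2, 38, 5, 1, 5, 3]

Apply division with remainder until the remainder is 0:
⌊321882/8585⌋ = 37, remainder 4237
⌊8585/4237⌋ = 2, remainder 111
⌊4237/111⌋ = 38, remainder 19
⌊111/19⌋ = 5, remainder 16
⌊19/16⌋ = 1, remainder 3
⌊16/3⌋ = 5, remainder 1
⌊3/1⌋ = 3, remainder 0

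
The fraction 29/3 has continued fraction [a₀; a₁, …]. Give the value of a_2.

Run the Euclidean algorithm, recording each quotient:
29 ÷ 3 → quotient 9, remainder 2
3 ÷ 2 → quotient 1, remainder 1
2 ÷ 1 → quotient 2, remainder 0

2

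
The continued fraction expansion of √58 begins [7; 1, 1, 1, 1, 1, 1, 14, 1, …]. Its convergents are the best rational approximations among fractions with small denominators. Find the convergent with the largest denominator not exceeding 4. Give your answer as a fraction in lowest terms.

List convergents until the denominator exceeds the bound:
a_0 = 7: 7/1  (≤ bound)
a_1 = 1: 8/1  (≤ bound)
a_2 = 1: 15/2  (≤ bound)
a_3 = 1: 23/3  (≤ bound)
a_4 = 1: 38/5  (> 4, stop)

23/3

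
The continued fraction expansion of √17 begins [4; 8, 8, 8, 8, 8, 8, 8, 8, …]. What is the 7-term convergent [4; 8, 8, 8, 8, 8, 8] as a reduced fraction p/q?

1166876/283009

a_0 = 4: 4/1
a_1 = 8: 33/8
a_2 = 8: 268/65
a_3 = 8: 2177/528
a_4 = 8: 17684/4289
a_5 = 8: 143649/34840
a_6 = 8: 1166876/283009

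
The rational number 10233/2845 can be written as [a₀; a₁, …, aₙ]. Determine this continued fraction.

Run the Euclidean algorithm, recording each quotient:
10233 = 3·2845 + 1698, so a_0 = 3
2845 = 1·1698 + 1147, so a_1 = 1
1698 = 1·1147 + 551, so a_2 = 1
1147 = 2·551 + 45, so a_3 = 2
551 = 12·45 + 11, so a_4 = 12
45 = 4·11 + 1, so a_5 = 4
11 = 11·1 + 0, so a_6 = 11

[3; 1, 1, 2, 12, 4, 11]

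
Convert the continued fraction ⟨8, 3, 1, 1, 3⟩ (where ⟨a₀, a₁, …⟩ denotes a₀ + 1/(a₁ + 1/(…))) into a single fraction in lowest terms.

207/25

Build up convergents one term at a time:
a_0 = 8: 8/1
a_1 = 3: 25/3
a_2 = 1: 33/4
a_3 = 1: 58/7
a_4 = 3: 207/25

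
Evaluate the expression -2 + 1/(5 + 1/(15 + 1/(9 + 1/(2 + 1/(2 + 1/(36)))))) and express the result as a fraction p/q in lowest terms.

Start with 36.
2 + 1/(36/1) = 2 + 1/36 = 73/36
2 + 1/(73/36) = 2 + 36/73 = 182/73
9 + 1/(182/73) = 9 + 73/182 = 1711/182
15 + 1/(1711/182) = 15 + 182/1711 = 25847/1711
5 + 1/(25847/1711) = 5 + 1711/25847 = 130946/25847
-2 + 1/(130946/25847) = -2 + 25847/130946 = -236045/130946

-236045/130946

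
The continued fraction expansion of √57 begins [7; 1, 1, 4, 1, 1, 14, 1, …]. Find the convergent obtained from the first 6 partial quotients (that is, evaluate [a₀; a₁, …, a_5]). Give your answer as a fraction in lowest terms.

a_0 = 7: 7/1
a_1 = 1: 8/1
a_2 = 1: 15/2
a_3 = 4: 68/9
a_4 = 1: 83/11
a_5 = 1: 151/20

151/20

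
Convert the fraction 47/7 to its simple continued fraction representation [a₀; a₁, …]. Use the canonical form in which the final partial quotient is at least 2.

[6; 1, 2, 2]

47 = 6·7 + 5, so a_0 = 6
7 = 1·5 + 2, so a_1 = 1
5 = 2·2 + 1, so a_2 = 2
2 = 2·1 + 0, so a_3 = 2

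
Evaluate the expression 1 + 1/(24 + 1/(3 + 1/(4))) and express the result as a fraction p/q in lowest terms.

329/316

Start with 4.
3 + 1/(4/1) = 3 + 1/4 = 13/4
24 + 1/(13/4) = 24 + 4/13 = 316/13
1 + 1/(316/13) = 1 + 13/316 = 329/316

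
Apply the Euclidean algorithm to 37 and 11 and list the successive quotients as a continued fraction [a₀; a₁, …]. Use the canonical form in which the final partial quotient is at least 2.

Run the Euclidean algorithm, recording each quotient:
37 = 3·11 + 4, so a_0 = 3
11 = 2·4 + 3, so a_1 = 2
4 = 1·3 + 1, so a_2 = 1
3 = 3·1 + 0, so a_3 = 3

[3; 2, 1, 3]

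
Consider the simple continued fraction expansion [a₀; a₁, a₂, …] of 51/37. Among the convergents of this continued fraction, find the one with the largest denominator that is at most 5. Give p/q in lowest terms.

7/5

List convergents until the denominator exceeds the bound:
a_0 = 1: 1/1  (≤ bound)
a_1 = 2: 3/2  (≤ bound)
a_2 = 1: 4/3  (≤ bound)
a_3 = 1: 7/5  (≤ bound)
a_4 = 1: 11/8  (> 5, stop)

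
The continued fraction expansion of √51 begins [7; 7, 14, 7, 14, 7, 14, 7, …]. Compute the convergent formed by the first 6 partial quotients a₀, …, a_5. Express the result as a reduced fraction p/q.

499850/69993

Collapse the nested fraction from the inside out:
Start with 7.
14 + 1/(7/1) = 14 + 1/7 = 99/7
7 + 1/(99/7) = 7 + 7/99 = 700/99
14 + 1/(700/99) = 14 + 99/700 = 9899/700
7 + 1/(9899/700) = 7 + 700/9899 = 69993/9899
7 + 1/(69993/9899) = 7 + 9899/69993 = 499850/69993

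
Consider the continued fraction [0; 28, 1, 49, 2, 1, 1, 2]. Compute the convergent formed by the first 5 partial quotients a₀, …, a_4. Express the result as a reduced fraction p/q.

101/2927

Start with 2.
49 + 1/(2/1) = 49 + 1/2 = 99/2
1 + 1/(99/2) = 1 + 2/99 = 101/99
28 + 1/(101/99) = 28 + 99/101 = 2927/101
0 + 1/(2927/101) = 0 + 101/2927 = 101/2927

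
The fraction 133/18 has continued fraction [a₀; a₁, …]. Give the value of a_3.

133 = 7·18 + 7, so a_0 = 7
18 = 2·7 + 4, so a_1 = 2
7 = 1·4 + 3, so a_2 = 1
4 = 1·3 + 1, so a_3 = 1

1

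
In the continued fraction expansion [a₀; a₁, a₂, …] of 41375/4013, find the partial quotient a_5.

12

Apply division with remainder until the remainder is 0:
41375 ÷ 4013 → quotient 10, remainder 1245
4013 ÷ 1245 → quotient 3, remainder 278
1245 ÷ 278 → quotient 4, remainder 133
278 ÷ 133 → quotient 2, remainder 12
133 ÷ 12 → quotient 11, remainder 1
12 ÷ 1 → quotient 12, remainder 0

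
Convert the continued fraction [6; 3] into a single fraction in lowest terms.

Start with 3.
6 + 1/(3/1) = 6 + 1/3 = 19/3

19/3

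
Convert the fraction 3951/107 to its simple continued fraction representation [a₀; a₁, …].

[36; 1, 12, 2, 1, 2]

⌊3951/107⌋ = 36, remainder 99
⌊107/99⌋ = 1, remainder 8
⌊99/8⌋ = 12, remainder 3
⌊8/3⌋ = 2, remainder 2
⌊3/2⌋ = 1, remainder 1
⌊2/1⌋ = 2, remainder 0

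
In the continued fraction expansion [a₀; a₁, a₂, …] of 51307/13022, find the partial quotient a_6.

51307 ÷ 13022 → quotient 3, remainder 12241
13022 ÷ 12241 → quotient 1, remainder 781
12241 ÷ 781 → quotient 15, remainder 526
781 ÷ 526 → quotient 1, remainder 255
526 ÷ 255 → quotient 2, remainder 16
255 ÷ 16 → quotient 15, remainder 15
16 ÷ 15 → quotient 1, remainder 1

1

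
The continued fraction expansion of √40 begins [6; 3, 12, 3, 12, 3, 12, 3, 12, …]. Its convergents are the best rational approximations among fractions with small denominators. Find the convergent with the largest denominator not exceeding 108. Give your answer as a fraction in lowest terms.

a_0 = 6: 6/1  (≤ bound)
a_1 = 3: 19/3  (≤ bound)
a_2 = 12: 234/37  (≤ bound)
a_3 = 3: 721/114  (> 108, stop)

234/37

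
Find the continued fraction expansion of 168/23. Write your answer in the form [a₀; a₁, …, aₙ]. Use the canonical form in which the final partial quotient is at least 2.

[7; 3, 3, 2]

168 ÷ 23 → quotient 7, remainder 7
23 ÷ 7 → quotient 3, remainder 2
7 ÷ 2 → quotient 3, remainder 1
2 ÷ 1 → quotient 2, remainder 0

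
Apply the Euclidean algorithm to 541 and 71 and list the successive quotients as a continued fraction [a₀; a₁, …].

⌊541/71⌋ = 7, remainder 44
⌊71/44⌋ = 1, remainder 27
⌊44/27⌋ = 1, remainder 17
⌊27/17⌋ = 1, remainder 10
⌊17/10⌋ = 1, remainder 7
⌊10/7⌋ = 1, remainder 3
⌊7/3⌋ = 2, remainder 1
⌊3/1⌋ = 3, remainder 0

[7; 1, 1, 1, 1, 1, 2, 3]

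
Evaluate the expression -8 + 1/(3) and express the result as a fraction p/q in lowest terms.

-23/3

Start with 3.
-8 + 1/(3/1) = -8 + 1/3 = -23/3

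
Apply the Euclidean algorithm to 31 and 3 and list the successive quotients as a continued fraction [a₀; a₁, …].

31 = 10·3 + 1, so a_0 = 10
3 = 3·1 + 0, so a_1 = 3

[10; 3]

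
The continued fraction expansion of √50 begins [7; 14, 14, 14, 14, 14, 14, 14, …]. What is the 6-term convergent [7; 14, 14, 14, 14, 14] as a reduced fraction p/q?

3880899/548842

Work from the innermost term outward:
Start with 14.
14 + 1/(14/1) = 14 + 1/14 = 197/14
14 + 1/(197/14) = 14 + 14/197 = 2772/197
14 + 1/(2772/197) = 14 + 197/2772 = 39005/2772
14 + 1/(39005/2772) = 14 + 2772/39005 = 548842/39005
7 + 1/(548842/39005) = 7 + 39005/548842 = 3880899/548842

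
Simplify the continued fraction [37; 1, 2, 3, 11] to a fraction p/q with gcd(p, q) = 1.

4260/113

a_0 = 37: 37/1
a_1 = 1: 38/1
a_2 = 2: 113/3
a_3 = 3: 377/10
a_4 = 11: 4260/113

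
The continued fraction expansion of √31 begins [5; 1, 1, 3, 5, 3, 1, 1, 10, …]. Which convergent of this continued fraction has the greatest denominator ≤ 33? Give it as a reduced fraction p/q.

a_0 = 5: 5/1  (≤ bound)
a_1 = 1: 6/1  (≤ bound)
a_2 = 1: 11/2  (≤ bound)
a_3 = 3: 39/7  (≤ bound)
a_4 = 5: 206/37  (> 33, stop)

39/7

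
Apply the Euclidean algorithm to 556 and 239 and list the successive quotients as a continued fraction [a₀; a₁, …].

[2; 3, 15, 1, 1, 2]

556 = 2·239 + 78, so a_0 = 2
239 = 3·78 + 5, so a_1 = 3
78 = 15·5 + 3, so a_2 = 15
5 = 1·3 + 2, so a_3 = 1
3 = 1·2 + 1, so a_4 = 1
2 = 2·1 + 0, so a_5 = 2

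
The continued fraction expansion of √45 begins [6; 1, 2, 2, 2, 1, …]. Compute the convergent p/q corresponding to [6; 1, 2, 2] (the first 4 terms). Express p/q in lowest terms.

Start with 2.
2 + 1/(2/1) = 2 + 1/2 = 5/2
1 + 1/(5/2) = 1 + 2/5 = 7/5
6 + 1/(7/5) = 6 + 5/7 = 47/7

47/7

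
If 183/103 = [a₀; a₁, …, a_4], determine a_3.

183 ÷ 103 → quotient 1, remainder 80
103 ÷ 80 → quotient 1, remainder 23
80 ÷ 23 → quotient 3, remainder 11
23 ÷ 11 → quotient 2, remainder 1

2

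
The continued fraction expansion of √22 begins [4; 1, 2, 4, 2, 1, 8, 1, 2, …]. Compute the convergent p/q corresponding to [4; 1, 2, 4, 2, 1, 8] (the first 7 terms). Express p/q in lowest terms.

1712/365

Start with 8.
1 + 1/(8/1) = 1 + 1/8 = 9/8
2 + 1/(9/8) = 2 + 8/9 = 26/9
4 + 1/(26/9) = 4 + 9/26 = 113/26
2 + 1/(113/26) = 2 + 26/113 = 252/113
1 + 1/(252/113) = 1 + 113/252 = 365/252
4 + 1/(365/252) = 4 + 252/365 = 1712/365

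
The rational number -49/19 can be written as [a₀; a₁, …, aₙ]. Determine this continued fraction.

⌊-49/19⌋ = -3, remainder 8
⌊19/8⌋ = 2, remainder 3
⌊8/3⌋ = 2, remainder 2
⌊3/2⌋ = 1, remainder 1
⌊2/1⌋ = 2, remainder 0

[-3; 2, 2, 1, 2]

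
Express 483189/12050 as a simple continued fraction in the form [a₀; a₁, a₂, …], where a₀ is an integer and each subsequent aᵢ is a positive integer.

483189 = 40·12050 + 1189, so a_0 = 40
12050 = 10·1189 + 160, so a_1 = 10
1189 = 7·160 + 69, so a_2 = 7
160 = 2·69 + 22, so a_3 = 2
69 = 3·22 + 3, so a_4 = 3
22 = 7·3 + 1, so a_5 = 7
3 = 3·1 + 0, so a_6 = 3

[40; 10, 7, 2, 3, 7, 3]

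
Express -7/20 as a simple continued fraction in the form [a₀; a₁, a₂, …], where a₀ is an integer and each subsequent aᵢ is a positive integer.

⌊-7/20⌋ = -1, remainder 13
⌊20/13⌋ = 1, remainder 7
⌊13/7⌋ = 1, remainder 6
⌊7/6⌋ = 1, remainder 1
⌊6/1⌋ = 6, remainder 0

[-1; 1, 1, 1, 6]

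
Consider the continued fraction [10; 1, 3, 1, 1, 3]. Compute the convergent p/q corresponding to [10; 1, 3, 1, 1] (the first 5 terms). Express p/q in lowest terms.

Build up convergents one term at a time:
a_0 = 10: 10/1
a_1 = 1: 11/1
a_2 = 3: 43/4
a_3 = 1: 54/5
a_4 = 1: 97/9

97/9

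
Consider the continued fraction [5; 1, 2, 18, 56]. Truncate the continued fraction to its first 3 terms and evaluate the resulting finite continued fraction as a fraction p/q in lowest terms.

17/3

Collapse the nested fraction from the inside out:
Start with 2.
1 + 1/(2/1) = 1 + 1/2 = 3/2
5 + 1/(3/2) = 5 + 2/3 = 17/3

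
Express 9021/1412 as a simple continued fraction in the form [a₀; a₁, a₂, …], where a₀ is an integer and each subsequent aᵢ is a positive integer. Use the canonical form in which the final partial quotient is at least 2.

9021 ÷ 1412 → quotient 6, remainder 549
1412 ÷ 549 → quotient 2, remainder 314
549 ÷ 314 → quotient 1, remainder 235
314 ÷ 235 → quotient 1, remainder 79
235 ÷ 79 → quotient 2, remainder 77
79 ÷ 77 → quotient 1, remainder 2
77 ÷ 2 → quotient 38, remainder 1
2 ÷ 1 → quotient 2, remainder 0

[6; 2, 1, 1, 2, 1, 38, 2]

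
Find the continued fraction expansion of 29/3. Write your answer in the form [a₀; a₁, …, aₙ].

[9; 1, 2]

Repeatedly divide and take the remainder:
⌊29/3⌋ = 9, remainder 2
⌊3/2⌋ = 1, remainder 1
⌊2/1⌋ = 2, remainder 0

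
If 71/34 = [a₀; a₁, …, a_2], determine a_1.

71 ÷ 34 → quotient 2, remainder 3
34 ÷ 3 → quotient 11, remainder 1

11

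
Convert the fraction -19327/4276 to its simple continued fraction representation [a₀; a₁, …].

-19327 = -5·4276 + 2053, so a_0 = -5
4276 = 2·2053 + 170, so a_1 = 2
2053 = 12·170 + 13, so a_2 = 12
170 = 13·13 + 1, so a_3 = 13
13 = 13·1 + 0, so a_4 = 13

[-5; 2, 12, 13, 13]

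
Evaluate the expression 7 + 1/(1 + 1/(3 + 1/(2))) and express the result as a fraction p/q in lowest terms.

70/9

a_0 = 7: 7/1
a_1 = 1: 8/1
a_2 = 3: 31/4
a_3 = 2: 70/9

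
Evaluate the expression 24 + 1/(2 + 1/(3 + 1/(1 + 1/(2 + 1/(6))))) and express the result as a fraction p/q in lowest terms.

3886/159

a_0 = 24: 24/1
a_1 = 2: 49/2
a_2 = 3: 171/7
a_3 = 1: 220/9
a_4 = 2: 611/25
a_5 = 6: 3886/159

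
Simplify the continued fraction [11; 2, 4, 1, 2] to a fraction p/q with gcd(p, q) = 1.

a_0 = 11: 11/1
a_1 = 2: 23/2
a_2 = 4: 103/9
a_3 = 1: 126/11
a_4 = 2: 355/31

355/31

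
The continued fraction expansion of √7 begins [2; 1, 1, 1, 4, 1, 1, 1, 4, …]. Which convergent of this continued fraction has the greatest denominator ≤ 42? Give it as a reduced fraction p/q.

List convergents until the denominator exceeds the bound:
a_0 = 2: 2/1  (≤ bound)
a_1 = 1: 3/1  (≤ bound)
a_2 = 1: 5/2  (≤ bound)
a_3 = 1: 8/3  (≤ bound)
a_4 = 4: 37/14  (≤ bound)
a_5 = 1: 45/17  (≤ bound)
a_6 = 1: 82/31  (≤ bound)
a_7 = 1: 127/48  (> 42, stop)

82/31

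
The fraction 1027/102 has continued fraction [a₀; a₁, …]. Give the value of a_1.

14

1027 ÷ 102 → quotient 10, remainder 7
102 ÷ 7 → quotient 14, remainder 4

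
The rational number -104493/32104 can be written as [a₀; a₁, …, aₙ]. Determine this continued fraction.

[-4; 1, 2, 1, 12, 5, 8, 15]

⌊-104493/32104⌋ = -4, remainder 23923
⌊32104/23923⌋ = 1, remainder 8181
⌊23923/8181⌋ = 2, remainder 7561
⌊8181/7561⌋ = 1, remainder 620
⌊7561/620⌋ = 12, remainder 121
⌊620/121⌋ = 5, remainder 15
⌊121/15⌋ = 8, remainder 1
⌊15/1⌋ = 15, remainder 0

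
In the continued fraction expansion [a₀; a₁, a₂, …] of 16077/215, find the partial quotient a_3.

2

Apply division with remainder until the remainder is 0:
16077 = 74·215 + 167, so a_0 = 74
215 = 1·167 + 48, so a_1 = 1
167 = 3·48 + 23, so a_2 = 3
48 = 2·23 + 2, so a_3 = 2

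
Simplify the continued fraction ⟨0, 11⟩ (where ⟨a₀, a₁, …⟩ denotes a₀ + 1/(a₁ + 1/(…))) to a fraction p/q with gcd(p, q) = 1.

1/11

Start with 11.
0 + 1/(11/1) = 0 + 1/11 = 1/11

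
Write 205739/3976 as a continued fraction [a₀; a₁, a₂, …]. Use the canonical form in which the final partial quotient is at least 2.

⌊205739/3976⌋ = 51, remainder 2963
⌊3976/2963⌋ = 1, remainder 1013
⌊2963/1013⌋ = 2, remainder 937
⌊1013/937⌋ = 1, remainder 76
⌊937/76⌋ = 12, remainder 25
⌊76/25⌋ = 3, remainder 1
⌊25/1⌋ = 25, remainder 0

[51; 1, 2, 1, 12, 3, 25]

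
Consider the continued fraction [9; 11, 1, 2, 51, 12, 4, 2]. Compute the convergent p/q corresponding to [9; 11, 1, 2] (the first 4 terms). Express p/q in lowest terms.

Start with 2.
1 + 1/(2/1) = 1 + 1/2 = 3/2
11 + 1/(3/2) = 11 + 2/3 = 35/3
9 + 1/(35/3) = 9 + 3/35 = 318/35

318/35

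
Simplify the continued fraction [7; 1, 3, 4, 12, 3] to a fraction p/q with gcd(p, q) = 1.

Compute successive convergents:
a_0 = 7: 7/1
a_1 = 1: 8/1
a_2 = 3: 31/4
a_3 = 4: 132/17
a_4 = 12: 1615/208
a_5 = 3: 4977/641

4977/641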